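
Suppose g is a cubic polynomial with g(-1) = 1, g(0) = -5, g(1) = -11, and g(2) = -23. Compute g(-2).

Using the Lagrange interpolation formula with nodes -1, 0, 1, 2:
  L_0(t) = t(t - 1)(t - 2) / -6
  L_1(t) = (t + 1)(t - 1)(t - 2) / 2
  L_2(t) = (t + 1)t(t - 2) / -2
  L_3(t) = (t + 1)t(t - 1) / 6
Then g(t) = 1·L_0(t) - 5·L_1(t) - 11·L_2(t) - 23·L_3(t).
Expanding and collecting terms gives g(t) = -t^3 - 5t - 5.
Evaluating at t = -2: g(-2) = 13.

13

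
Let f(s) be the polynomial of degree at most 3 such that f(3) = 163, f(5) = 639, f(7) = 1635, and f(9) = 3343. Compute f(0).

4

Forward differences of the values at s = 3, 5, 7, 9:
  f  : 163  639  1635  3343
  Δ  : 476  996  1708
  Δ^2: 520  712
  Δ^3: 192
The third differences are constant, confirming degree 3.
Interpolating (Newton forward form) and evaluating at s = 0 gives f(0) = 4.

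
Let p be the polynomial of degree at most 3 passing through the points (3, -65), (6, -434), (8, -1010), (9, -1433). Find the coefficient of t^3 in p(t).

-2

Write p(t) = at^3 + bt^2 + ct + d. Substituting each data point gives a linear system:
  27a + 9b + 3c + d = -65
  216a + 36b + 6c + d = -434
  512a + 64b + 8c + d = -1010
  729a + 81b + 9c + d = -1433
Solving the system yields a = -2, b = 1, c = -6, d = -2.
So p(t) = -2t^3 + t^2 - 6t - 2.
The leading coefficient is -2.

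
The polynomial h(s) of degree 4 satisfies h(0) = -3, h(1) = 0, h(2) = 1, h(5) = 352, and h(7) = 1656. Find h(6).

825

Write h(s) = as^4 + bs^3 + cs^2 + ds + e. Substituting each data point gives a linear system:
  e = -3
  a + b + c + d + e = 0
  16a + 8b + 4c + 2d + e = 1
  625a + 125b + 25c + 5d + e = 352
  2401a + 343b + 49c + 7d + e = 1656
Solving the system yields a = 1, b = -2, c = -2, d = 6, e = -3.
So h(s) = s⁴ - 2s³ - 2s² + 6s - 3.
Then h(6) = 825.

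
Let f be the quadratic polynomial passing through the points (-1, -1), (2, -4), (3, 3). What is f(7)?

71

Using the Lagrange interpolation formula with nodes -1, 2, 3:
  L_0(u) = (u - 2)(u - 3) / 12
  L_1(u) = (u + 1)(u - 3) / -3
  L_2(u) = (u + 1)(u - 2) / 4
Then f(u) = -1·L_0(u) - 4·L_1(u) + 3·L_2(u).
Expanding and collecting terms gives f(u) = 2u² - 3u - 6.
Evaluating at u = 7: f(7) = 71.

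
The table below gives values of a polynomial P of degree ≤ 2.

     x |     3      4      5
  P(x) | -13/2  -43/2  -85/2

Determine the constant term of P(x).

Write P(x) = ax^2 + bx + c. Substituting each data point gives a linear system:
  9a + 3b + c = -13/2
  16a + 4b + c = -43/2
  25a + 5b + c = -85/2
Solving the system yields a = -3, b = 6, c = 5/2.
So P(x) = -3x² + 6x + 5/2.
The constant term is 5/2.

5/2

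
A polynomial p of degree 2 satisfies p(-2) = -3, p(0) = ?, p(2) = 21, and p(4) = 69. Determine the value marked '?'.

The 3 known points determine the degree-2 polynomial uniquely.
Write p(u) = au^2 + bu + c. Substituting each data point gives a linear system:
  4a - 2b + c = -3
  4a + 2b + c = 21
  16a + 4b + c = 69
Solving the system yields a = 3, b = 6, c = -3.
So p(u) = 3u² + 6u - 3.
Then p(0) = -3.

-3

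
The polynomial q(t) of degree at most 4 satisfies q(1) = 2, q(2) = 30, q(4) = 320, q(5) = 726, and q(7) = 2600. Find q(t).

q(t) = t^4 + 4t^2 + t - 4

Write q(t) = at^4 + bt^3 + ct^2 + dt + e. Substituting each data point gives a linear system:
  a + b + c + d + e = 2
  16a + 8b + 4c + 2d + e = 30
  256a + 64b + 16c + 4d + e = 320
  625a + 125b + 25c + 5d + e = 726
  2401a + 343b + 49c + 7d + e = 2600
Solving the system yields a = 1, b = 0, c = 4, d = 1, e = -4.
So q(t) = t^4 + 4t^2 + t - 4.
Check: q(1) = 2. ✓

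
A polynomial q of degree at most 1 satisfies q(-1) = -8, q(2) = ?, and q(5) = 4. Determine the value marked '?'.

The 2 known points determine the degree-1 polynomial uniquely.
Write q(t) = at + b. Substituting each data point gives a linear system:
  -a + b = -8
  5a + b = 4
Solving the system yields a = 2, b = -6.
So q(t) = 2t - 6.
Then q(2) = -2.

-2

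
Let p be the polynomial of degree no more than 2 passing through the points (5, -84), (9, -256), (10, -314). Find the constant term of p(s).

Write p(s) = as^2 + bs + c. Substituting each data point gives a linear system:
  25a + 5b + c = -84
  81a + 9b + c = -256
  100a + 10b + c = -314
Solving the system yields a = -3, b = -1, c = -4.
So p(s) = -3s^2 - s - 4.
The constant term is -4.

-4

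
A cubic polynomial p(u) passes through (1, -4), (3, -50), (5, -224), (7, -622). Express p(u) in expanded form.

p(u) = -2u^3 + 2u^2 - 5u + 1

Write p(u) = au^3 + bu^2 + cu + d. Substituting each data point gives a linear system:
  a + b + c + d = -4
  27a + 9b + 3c + d = -50
  125a + 25b + 5c + d = -224
  343a + 49b + 7c + d = -622
Solving the system yields a = -2, b = 2, c = -5, d = 1.
So p(u) = -2u^3 + 2u^2 - 5u + 1.
Check: p(3) = -50. ✓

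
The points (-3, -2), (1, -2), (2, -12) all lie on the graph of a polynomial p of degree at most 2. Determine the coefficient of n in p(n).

Write p(n) = an^2 + bn + c. Substituting each data point gives a linear system:
  9a - 3b + c = -2
  a + b + c = -2
  4a + 2b + c = -12
Solving the system yields a = -2, b = -4, c = 4.
So p(n) = -2n^2 - 4n + 4.
The coefficient of n is -4.

-4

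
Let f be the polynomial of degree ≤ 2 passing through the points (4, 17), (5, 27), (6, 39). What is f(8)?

69

Forward differences of the values at s = 4, 5, 6:
  f  : 17  27  39
  Δ  : 10  12
  Δ^2: 2
The second differences are constant, confirming degree 2.
Interpolating (Newton forward form) and evaluating at s = 8 gives f(8) = 69.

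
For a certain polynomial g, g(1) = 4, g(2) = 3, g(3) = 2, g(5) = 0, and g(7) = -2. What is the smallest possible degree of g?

Divided differences on the nodes 1, 2, 3, 5, 7:
  order 0: 4  3  2  0  -2
  order 1: -1  -1  -1  -1
  order 2: 0  0  0
  order 3: 0  0
  order 4: 0
The order-1 divided differences are all -1 (nonzero) and every higher order vanishes, so the data lies on a polynomial of degree exactly 1.

1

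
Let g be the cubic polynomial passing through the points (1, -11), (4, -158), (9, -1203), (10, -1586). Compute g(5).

-271

Using the Lagrange interpolation formula with nodes 1, 4, 9, 10:
  L_0(x) = (x - 4)(x - 9)(x - 10) / -216
  L_1(x) = (x - 1)(x - 9)(x - 10) / 90
  L_2(x) = (x - 1)(x - 4)(x - 10) / -40
  L_3(x) = (x - 1)(x - 4)(x - 9) / 54
Then g(x) = -11·L_0(x) - 158·L_1(x) - 1203·L_2(x) - 1586·L_3(x).
Expanding and collecting terms gives g(x) = -x^3 - 6x^2 + 2x - 6.
Evaluating at x = 5: g(5) = -271.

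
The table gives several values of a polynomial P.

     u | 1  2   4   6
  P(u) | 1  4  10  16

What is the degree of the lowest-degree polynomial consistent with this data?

Divided differences on the nodes 1, 2, 4, 6:
  order 0: 1  4  10  16
  order 1: 3  3  3
  order 2: 0  0
  order 3: 0
The order-1 divided differences are all 3 (nonzero) and every higher order vanishes, so the data lies on a polynomial of degree exactly 1.

1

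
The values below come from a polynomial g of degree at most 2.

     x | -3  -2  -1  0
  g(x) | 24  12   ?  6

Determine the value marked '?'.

The 3 known points determine the degree-2 polynomial uniquely.
Write g(x) = ax^2 + bx + c. Substituting each data point gives a linear system:
  9a - 3b + c = 24
  4a - 2b + c = 12
  c = 6
Solving the system yields a = 3, b = 3, c = 6.
So g(x) = 3x^2 + 3x + 6.
Then g(-1) = 6.

6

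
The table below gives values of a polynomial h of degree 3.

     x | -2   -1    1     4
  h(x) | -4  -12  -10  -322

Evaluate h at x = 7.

-1588

Write h(x) = ax^3 + bx^2 + cx + d. Substituting each data point gives a linear system:
  -8a + 4b - 2c + d = -4
  -a + b - c + d = -12
  a + b + c + d = -10
  64a + 16b + 4c + d = -322
Solving the system yields a = -4, b = -5, c = 5, d = -6.
So h(x) = -4x^3 - 5x^2 + 5x - 6.
Then h(7) = -1588.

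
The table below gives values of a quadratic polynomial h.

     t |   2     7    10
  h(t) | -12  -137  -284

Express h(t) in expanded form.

h(t) = -3t^2 + 2t - 4

Write h(t) = at^2 + bt + c. Substituting each data point gives a linear system:
  4a + 2b + c = -12
  49a + 7b + c = -137
  100a + 10b + c = -284
Solving the system yields a = -3, b = 2, c = -4.
So h(t) = -3t^2 + 2t - 4.
Check: h(2) = -12. ✓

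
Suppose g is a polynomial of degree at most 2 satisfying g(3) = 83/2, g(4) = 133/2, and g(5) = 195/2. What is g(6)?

269/2

Write g(x) = ax^2 + bx + c. Substituting each data point gives a linear system:
  9a + 3b + c = 83/2
  16a + 4b + c = 133/2
  25a + 5b + c = 195/2
Solving the system yields a = 3, b = 4, c = 5/2.
So g(x) = 3x^2 + 4x + 5/2.
Then g(6) = 269/2.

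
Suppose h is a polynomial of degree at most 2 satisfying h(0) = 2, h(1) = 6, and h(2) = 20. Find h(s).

h(s) = 5s^2 - s + 2

Write h(s) = as^2 + bs + c. Substituting each data point gives a linear system:
  c = 2
  a + b + c = 6
  4a + 2b + c = 20
Solving the system yields a = 5, b = -1, c = 2.
So h(s) = 5s^2 - s + 2.
Check: h(2) = 20. ✓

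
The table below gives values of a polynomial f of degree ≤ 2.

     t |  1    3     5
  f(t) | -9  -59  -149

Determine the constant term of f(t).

1

Write f(t) = at^2 + bt + c. Substituting each data point gives a linear system:
  a + b + c = -9
  9a + 3b + c = -59
  25a + 5b + c = -149
Solving the system yields a = -5, b = -5, c = 1.
So f(t) = -5t^2 - 5t + 1.
The constant term is 1.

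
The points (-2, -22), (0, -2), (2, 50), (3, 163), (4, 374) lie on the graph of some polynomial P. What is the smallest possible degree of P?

3

Divided differences on the nodes -2, 0, 2, 3, 4:
  order 0: -22  -2  50  163  374
  order 1: 10  26  113  211
  order 2: 4  29  49
  order 3: 5  5
  order 4: 0
The order-3 divided differences are all 5 (nonzero) and every higher order vanishes, so the data lies on a polynomial of degree exactly 3.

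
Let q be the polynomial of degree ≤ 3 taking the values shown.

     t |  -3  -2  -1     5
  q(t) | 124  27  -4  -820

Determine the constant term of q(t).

Write q(t) = at^3 + bt^2 + ct + d. Substituting each data point gives a linear system:
  -27a + 9b - 3c + d = 124
  -8a + 4b - 2c + d = 27
  -a + b - c + d = -4
  125a + 25b + 5c + d = -820
Solving the system yields a = -6, b = -3, c = 2, d = -5.
So q(t) = -6t^3 - 3t^2 + 2t - 5.
The constant term is -5.

-5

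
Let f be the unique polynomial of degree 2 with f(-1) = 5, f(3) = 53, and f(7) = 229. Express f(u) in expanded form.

Using the Lagrange interpolation formula with nodes -1, 3, 7:
  L_0(u) = (u - 3)(u - 7) / 32
  L_1(u) = (u + 1)(u - 7) / -16
  L_2(u) = (u + 1)(u - 3) / 32
Then f(u) = 5·L_0(u) + 53·L_1(u) + 229·L_2(u).
Expanding and collecting terms gives f(u) = 4u² + 4u + 5.
Check: f(-1) = 5. ✓

f(u) = 4u^2 + 4u + 5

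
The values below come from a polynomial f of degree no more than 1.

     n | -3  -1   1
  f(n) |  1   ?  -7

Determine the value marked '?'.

The 2 known points determine the degree-1 polynomial uniquely.
Write f(n) = an + b. Substituting each data point gives a linear system:
  -3a + b = 1
  a + b = -7
Solving the system yields a = -2, b = -5.
So f(n) = -2n - 5.
Then f(-1) = -3.

-3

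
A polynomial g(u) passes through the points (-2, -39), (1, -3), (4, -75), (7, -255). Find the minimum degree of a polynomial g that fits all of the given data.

Forward differences of the values at u = -2, 1, 4, 7:
  g  : -39  -3  -75  -255
  Δ  : 36  -72  -180
  Δ^2: -108  -108
  Δ^3: 0
The second differences are constant (-108) and nonzero, while all higher differences vanish, so the minimal degree is 2.

2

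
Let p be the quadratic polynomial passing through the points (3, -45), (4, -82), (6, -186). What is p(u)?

p(u) = -5u^2 - 2u + 6

Write p(u) = au^2 + bu + c. Substituting each data point gives a linear system:
  9a + 3b + c = -45
  16a + 4b + c = -82
  36a + 6b + c = -186
Solving the system yields a = -5, b = -2, c = 6.
So p(u) = -5u² - 2u + 6.
Check: p(6) = -186. ✓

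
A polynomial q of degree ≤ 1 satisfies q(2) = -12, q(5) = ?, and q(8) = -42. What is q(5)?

On equispaced nodes a degree-1 polynomial has vanishing second forward difference, so
  q(2) - 2·q(5) + q(8) = 0.
Substituting the known values and solving for q(5):
  -2·q(5) = 54
  q(5) = -27.

-27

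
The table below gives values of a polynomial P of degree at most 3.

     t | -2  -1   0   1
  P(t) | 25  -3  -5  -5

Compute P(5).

Using the Lagrange interpolation formula with nodes -2, -1, 0, 1:
  L_0(t) = (t + 1)t(t - 1) / -6
  L_1(t) = (t + 2)t(t - 1) / 2
  L_2(t) = (t + 2)(t + 1)(t - 1) / -2
  L_3(t) = (t + 2)(t + 1)t / 6
Then P(t) = 25·L_0(t) - 3·L_1(t) - 5·L_2(t) - 5·L_3(t).
Expanding and collecting terms gives P(t) = -4t^3 + t^2 + 3t - 5.
Evaluating at t = 5: P(5) = -465.

-465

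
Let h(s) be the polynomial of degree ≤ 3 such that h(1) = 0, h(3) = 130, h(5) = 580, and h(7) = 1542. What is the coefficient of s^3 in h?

4

Write h(s) = as^3 + bs^2 + cs + d. Substituting each data point gives a linear system:
  a + b + c + d = 0
  27a + 9b + 3c + d = 130
  125a + 25b + 5c + d = 580
  343a + 49b + 7c + d = 1542
Solving the system yields a = 4, b = 4, c = -3, d = -5.
So h(s) = 4s^3 + 4s^2 - 3s - 5.
The leading coefficient is 4.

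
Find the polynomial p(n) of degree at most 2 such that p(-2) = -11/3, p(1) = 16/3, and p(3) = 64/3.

p(n) = n^2 + 4n + 1/3

Using the Lagrange interpolation formula with nodes -2, 1, 3:
  L_0(n) = (n - 1)(n - 3) / 15
  L_1(n) = (n + 2)(n - 3) / -6
  L_2(n) = (n + 2)(n - 1) / 10
Then p(n) = -11/3·L_0(n) + 16/3·L_1(n) + 64/3·L_2(n).
Expanding and collecting terms gives p(n) = n² + 4n + 1/3.
Check: p(3) = 64/3. ✓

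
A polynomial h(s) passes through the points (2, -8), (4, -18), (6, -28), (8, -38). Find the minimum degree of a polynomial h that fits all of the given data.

1

Forward differences of the values at s = 2, 4, 6, 8:
  h  : -8  -18  -28  -38
  Δ  : -10  -10  -10
  Δ^2: 0  0
  Δ^3: 0
The first differences are constant (-10) and nonzero, while all higher differences vanish, so the minimal degree is 1.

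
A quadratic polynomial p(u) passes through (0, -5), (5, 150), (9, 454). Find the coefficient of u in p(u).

Write p(u) = au^2 + bu + c. Substituting each data point gives a linear system:
  c = -5
  25a + 5b + c = 150
  81a + 9b + c = 454
Solving the system yields a = 5, b = 6, c = -5.
So p(u) = 5u^2 + 6u - 5.
The coefficient of u is 6.

6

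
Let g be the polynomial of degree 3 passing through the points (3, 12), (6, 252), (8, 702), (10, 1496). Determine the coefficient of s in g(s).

-1

Write g(s) = as^3 + bs^2 + cs + d. Substituting each data point gives a linear system:
  27a + 9b + 3c + d = 12
  216a + 36b + 6c + d = 252
  512a + 64b + 8c + d = 702
  1000a + 100b + 10c + d = 1496
Solving the system yields a = 2, b = -5, c = -1, d = 6.
So g(s) = 2s^3 - 5s^2 - s + 6.
The coefficient of s is -1.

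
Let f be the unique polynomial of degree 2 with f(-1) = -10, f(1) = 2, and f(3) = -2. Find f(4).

-10

Write f(u) = au^2 + bu + c. Substituting each data point gives a linear system:
  a - b + c = -10
  a + b + c = 2
  9a + 3b + c = -2
Solving the system yields a = -2, b = 6, c = -2.
So f(u) = -2u^2 + 6u - 2.
Then f(4) = -10.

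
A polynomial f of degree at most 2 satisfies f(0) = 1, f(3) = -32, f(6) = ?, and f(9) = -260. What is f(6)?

-119

On equispaced nodes a degree-2 polynomial has vanishing third forward difference, so
  - f(0) + 3·f(3) - 3·f(6) + f(9) = 0.
Substituting the known values and solving for f(6):
  -3·f(6) = 357
  f(6) = -119.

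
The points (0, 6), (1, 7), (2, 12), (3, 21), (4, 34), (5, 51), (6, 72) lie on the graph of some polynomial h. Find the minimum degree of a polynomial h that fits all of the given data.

Forward differences of the values at t = 0, 1, 2, 3, 4, 5, 6:
  h  : 6  7  12  21  34  51  72
  Δ  : 1  5  9  13  17  21
  Δ^2: 4  4  4  4  4
  Δ^3: 0  0  0  0
  Δ^4: 0  0  0
  Δ^5: 0  0
  Δ^6: 0
The second differences are constant (4) and nonzero, while all higher differences vanish, so the minimal degree is 2.

2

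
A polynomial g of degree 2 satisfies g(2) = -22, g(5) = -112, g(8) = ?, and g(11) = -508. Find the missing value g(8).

The 3 known points determine the degree-2 polynomial uniquely.
Write g(s) = as^2 + bs + c. Substituting each data point gives a linear system:
  4a + 2b + c = -22
  25a + 5b + c = -112
  121a + 11b + c = -508
Solving the system yields a = -4, b = -2, c = -2.
So g(s) = -4s^2 - 2s - 2.
Then g(8) = -274.

-274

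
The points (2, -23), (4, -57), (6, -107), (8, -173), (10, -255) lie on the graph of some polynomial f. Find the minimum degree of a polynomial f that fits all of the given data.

Forward differences of the values at s = 2, 4, 6, 8, 10:
  f  : -23  -57  -107  -173  -255
  Δ  : -34  -50  -66  -82
  Δ^2: -16  -16  -16
  Δ^3: 0  0
  Δ^4: 0
The second differences are constant (-16) and nonzero, while all higher differences vanish, so the minimal degree is 2.

2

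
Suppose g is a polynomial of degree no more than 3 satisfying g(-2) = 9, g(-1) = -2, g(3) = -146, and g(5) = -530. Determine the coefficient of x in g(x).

-5

Write g(x) = ax^3 + bx^2 + cx + d. Substituting each data point gives a linear system:
  -8a + 4b - 2c + d = 9
  -a + b - c + d = -2
  27a + 9b + 3c + d = -146
  125a + 25b + 5c + d = -530
Solving the system yields a = -3, b = -5, c = -5, d = -5.
So g(x) = -3x^3 - 5x^2 - 5x - 5.
The coefficient of x is -5.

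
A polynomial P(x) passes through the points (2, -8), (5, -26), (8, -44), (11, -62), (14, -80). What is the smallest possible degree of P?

Forward differences of the values at x = 2, 5, 8, 11, 14:
  P  : -8  -26  -44  -62  -80
  Δ  : -18  -18  -18  -18
  Δ^2: 0  0  0
  Δ^3: 0  0
  Δ^4: 0
The first differences are constant (-18) and nonzero, while all higher differences vanish, so the minimal degree is 1.

1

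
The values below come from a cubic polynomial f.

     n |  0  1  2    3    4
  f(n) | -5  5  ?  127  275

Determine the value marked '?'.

On equispaced nodes a degree-3 polynomial has vanishing fourth forward difference, so
  f(0) - 4·f(1) + 6·f(2) - 4·f(3) + f(4) = 0.
Substituting the known values and solving for f(2):
  6·f(2) = 258
  f(2) = 43.

43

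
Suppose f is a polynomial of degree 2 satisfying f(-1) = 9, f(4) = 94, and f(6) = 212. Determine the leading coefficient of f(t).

Write f(t) = at^2 + bt + c. Substituting each data point gives a linear system:
  a - b + c = 9
  16a + 4b + c = 94
  36a + 6b + c = 212
Solving the system yields a = 6, b = -1, c = 2.
So f(t) = 6t^2 - t + 2.
The leading coefficient is 6.

6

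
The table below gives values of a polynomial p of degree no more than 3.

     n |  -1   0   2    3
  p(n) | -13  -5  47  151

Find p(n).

Write p(n) = an^3 + bn^2 + cn + d. Substituting each data point gives a linear system:
  -a + b - c + d = -13
  d = -5
  8a + 4b + 2c + d = 47
  27a + 9b + 3c + d = 151
Solving the system yields a = 5, b = 1, c = 4, d = -5.
So p(n) = 5n³ + n² + 4n - 5.
Check: p(3) = 151. ✓

p(n) = 5n^3 + n^2 + 4n - 5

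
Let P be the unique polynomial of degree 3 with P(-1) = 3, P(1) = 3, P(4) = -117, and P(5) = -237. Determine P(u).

Write P(u) = au^3 + bu^2 + cu + d. Substituting each data point gives a linear system:
  -a + b - c + d = 3
  a + b + c + d = 3
  64a + 16b + 4c + d = -117
  125a + 25b + 5c + d = -237
Solving the system yields a = -2, b = 0, c = 2, d = 3.
So P(u) = -2u³ + 2u + 3.
Check: P(-1) = 3. ✓

P(u) = -2u^3 + 2u + 3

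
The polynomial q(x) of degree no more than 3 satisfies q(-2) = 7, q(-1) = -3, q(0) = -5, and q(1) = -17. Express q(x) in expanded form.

q(x) = -3x^3 - 5x^2 - 4x - 5

Using the Lagrange interpolation formula with nodes -2, -1, 0, 1:
  L_0(x) = (x + 1)x(x - 1) / -6
  L_1(x) = (x + 2)x(x - 1) / 2
  L_2(x) = (x + 2)(x + 1)(x - 1) / -2
  L_3(x) = (x + 2)(x + 1)x / 6
Then q(x) = 7·L_0(x) - 3·L_1(x) - 5·L_2(x) - 17·L_3(x).
Expanding and collecting terms gives q(x) = -3x^3 - 5x^2 - 4x - 5.
Check: q(-1) = -3. ✓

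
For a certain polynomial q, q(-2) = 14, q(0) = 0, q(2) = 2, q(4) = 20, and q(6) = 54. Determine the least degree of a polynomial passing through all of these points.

Forward differences of the values at t = -2, 0, 2, 4, 6:
  q  : 14  0  2  20  54
  Δ  : -14  2  18  34
  Δ^2: 16  16  16
  Δ^3: 0  0
  Δ^4: 0
The second differences are constant (16) and nonzero, while all higher differences vanish, so the minimal degree is 2.

2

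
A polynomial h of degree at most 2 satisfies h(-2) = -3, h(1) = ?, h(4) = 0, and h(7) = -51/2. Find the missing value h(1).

15/2

On equispaced nodes a degree-2 polynomial has vanishing third forward difference, so
  - h(-2) + 3·h(1) - 3·h(4) + h(7) = 0.
Substituting the known values and solving for h(1):
  3·h(1) = 45/2
  h(1) = 15/2.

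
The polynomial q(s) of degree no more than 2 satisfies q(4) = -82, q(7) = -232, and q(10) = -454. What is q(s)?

Write q(s) = as^2 + bs + c. Substituting each data point gives a linear system:
  16a + 4b + c = -82
  49a + 7b + c = -232
  100a + 10b + c = -454
Solving the system yields a = -4, b = -6, c = 6.
So q(s) = -4s² - 6s + 6.
Check: q(7) = -232. ✓

q(s) = -4s^2 - 6s + 6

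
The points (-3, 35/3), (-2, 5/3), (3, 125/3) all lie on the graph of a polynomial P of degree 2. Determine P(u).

P(u) = 3u^2 + 5u - 1/3

Write P(u) = au^2 + bu + c. Substituting each data point gives a linear system:
  9a - 3b + c = 35/3
  4a - 2b + c = 5/3
  9a + 3b + c = 125/3
Solving the system yields a = 3, b = 5, c = -1/3.
So P(u) = 3u^2 + 5u - 1/3.
Check: P(-3) = 35/3. ✓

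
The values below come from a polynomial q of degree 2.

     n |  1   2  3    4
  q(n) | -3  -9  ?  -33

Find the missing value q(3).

The 3 known points determine the degree-2 polynomial uniquely.
Write q(n) = an^2 + bn + c. Substituting each data point gives a linear system:
  a + b + c = -3
  4a + 2b + c = -9
  16a + 4b + c = -33
Solving the system yields a = -2, b = 0, c = -1.
So q(n) = -2n² - 1.
Then q(3) = -19.

-19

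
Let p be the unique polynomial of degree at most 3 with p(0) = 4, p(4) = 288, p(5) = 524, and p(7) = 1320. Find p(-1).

Using the Lagrange interpolation formula with nodes 0, 4, 5, 7:
  L_0(x) = (x - 4)(x - 5)(x - 7) / -140
  L_1(x) = x(x - 5)(x - 7) / 12
  L_2(x) = x(x - 4)(x - 7) / -10
  L_3(x) = x(x - 4)(x - 5) / 42
Then p(x) = 4·L_0(x) + 288·L_1(x) + 524·L_2(x) + 1320·L_3(x).
Expanding and collecting terms gives p(x) = 3x^3 + 6x^2 - x + 4.
Evaluating at x = -1: p(-1) = 8.

8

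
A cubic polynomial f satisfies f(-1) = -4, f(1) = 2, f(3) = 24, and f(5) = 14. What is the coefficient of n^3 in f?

-1

Write f(n) = an^3 + bn^2 + cn + d. Substituting each data point gives a linear system:
  -a + b - c + d = -4
  a + b + c + d = 2
  27a + 9b + 3c + d = 24
  125a + 25b + 5c + d = 14
Solving the system yields a = -1, b = 5, c = 4, d = -6.
So f(n) = -n^3 + 5n^2 + 4n - 6.
The leading coefficient is -1.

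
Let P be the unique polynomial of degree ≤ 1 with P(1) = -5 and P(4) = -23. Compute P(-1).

Using the Lagrange interpolation formula with nodes 1, 4:
  L_0(n) = (n - 4) / -3
  L_1(n) = (n - 1) / 3
Then P(n) = -5·L_0(n) - 23·L_1(n).
Expanding and collecting terms gives P(n) = -6n + 1.
Evaluating at n = -1: P(-1) = 7.

7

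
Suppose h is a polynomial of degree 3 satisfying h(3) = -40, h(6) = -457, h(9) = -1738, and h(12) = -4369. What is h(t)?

h(t) = -3t^3 + 6t^2 - 4t - 1

Write h(t) = at^3 + bt^2 + ct + d. Substituting each data point gives a linear system:
  27a + 9b + 3c + d = -40
  216a + 36b + 6c + d = -457
  729a + 81b + 9c + d = -1738
  1728a + 144b + 12c + d = -4369
Solving the system yields a = -3, b = 6, c = -4, d = -1.
So h(t) = -3t^3 + 6t^2 - 4t - 1.
Check: h(3) = -40. ✓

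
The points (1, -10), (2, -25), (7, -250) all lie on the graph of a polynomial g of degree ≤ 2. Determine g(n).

Write g(n) = an^2 + bn + c. Substituting each data point gives a linear system:
  a + b + c = -10
  4a + 2b + c = -25
  49a + 7b + c = -250
Solving the system yields a = -5, b = 0, c = -5.
So g(n) = -5n^2 - 5.
Check: g(2) = -25. ✓

g(n) = -5n^2 - 5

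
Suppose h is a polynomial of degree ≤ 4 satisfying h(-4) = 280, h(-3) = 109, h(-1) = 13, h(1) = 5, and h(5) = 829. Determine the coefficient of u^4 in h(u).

1

Write h(u) = au^4 + bu^3 + cu^2 + du + e. Substituting each data point gives a linear system:
  256a - 64b + 16c - 4d + e = 280
  81a - 27b + 9c - 3d + e = 109
  a - b + c - d + e = 13
  a + b + c + d + e = 5
  625a + 125b + 25c + 5d + e = 829
Solving the system yields a = 1, b = 1, c = 4, d = -5, e = 4.
So h(u) = u^4 + u^3 + 4u^2 - 5u + 4.
The leading coefficient is 1.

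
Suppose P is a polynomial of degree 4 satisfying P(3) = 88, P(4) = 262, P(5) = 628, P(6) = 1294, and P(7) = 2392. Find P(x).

Write P(x) = ax^4 + bx^3 + cx^2 + dx + e. Substituting each data point gives a linear system:
  81a + 27b + 9c + 3d + e = 88
  256a + 64b + 16c + 4d + e = 262
  625a + 125b + 25c + 5d + e = 628
  1296a + 216b + 36c + 6d + e = 1294
  2401a + 343b + 49c + 7d + e = 2392
Solving the system yields a = 1, b = 0, c = -1, d = 6, e = -2.
So P(x) = x^4 - x^2 + 6x - 2.
Check: P(4) = 262. ✓

P(x) = x^4 - x^2 + 6x - 2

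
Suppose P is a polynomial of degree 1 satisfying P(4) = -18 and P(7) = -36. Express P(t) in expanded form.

P(t) = -6t + 6

Write P(t) = at + b. Substituting each data point gives a linear system:
  4a + b = -18
  7a + b = -36
Solving the system yields a = -6, b = 6.
So P(t) = -6t + 6.
Check: P(7) = -36. ✓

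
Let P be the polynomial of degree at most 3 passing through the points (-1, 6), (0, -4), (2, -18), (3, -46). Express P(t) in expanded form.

P(t) = -2t^3 + 3t^2 - 5t - 4

Using the Lagrange interpolation formula with nodes -1, 0, 2, 3:
  L_0(t) = t(t - 2)(t - 3) / -12
  L_1(t) = (t + 1)(t - 2)(t - 3) / 6
  L_2(t) = (t + 1)t(t - 3) / -6
  L_3(t) = (t + 1)t(t - 2) / 12
Then P(t) = 6·L_0(t) - 4·L_1(t) - 18·L_2(t) - 46·L_3(t).
Expanding and collecting terms gives P(t) = -2t^3 + 3t^2 - 5t - 4.
Check: P(0) = -4. ✓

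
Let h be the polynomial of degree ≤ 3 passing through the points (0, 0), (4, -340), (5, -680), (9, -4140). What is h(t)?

h(t) = -6t^3 + 3t^2 - t

Write h(t) = at^3 + bt^2 + ct + d. Substituting each data point gives a linear system:
  d = 0
  64a + 16b + 4c + d = -340
  125a + 25b + 5c + d = -680
  729a + 81b + 9c + d = -4140
Solving the system yields a = -6, b = 3, c = -1, d = 0.
So h(t) = -6t³ + 3t² - t.
Check: h(4) = -340. ✓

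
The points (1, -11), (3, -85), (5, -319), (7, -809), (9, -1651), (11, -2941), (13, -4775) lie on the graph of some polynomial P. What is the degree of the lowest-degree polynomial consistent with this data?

Forward differences of the values at u = 1, 3, 5, 7, 9, 11, 13:
  P  : -11  -85  -319  -809  -1651  -2941  -4775
  Δ  : -74  -234  -490  -842  -1290  -1834
  Δ^2: -160  -256  -352  -448  -544
  Δ^3: -96  -96  -96  -96
  Δ^4: 0  0  0
  Δ^5: 0  0
  Δ^6: 0
The third differences are constant (-96) and nonzero, while all higher differences vanish, so the minimal degree is 3.

3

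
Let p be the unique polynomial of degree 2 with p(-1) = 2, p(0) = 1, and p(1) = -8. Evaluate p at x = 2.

Write p(x) = ax^2 + bx + c. Substituting each data point gives a linear system:
  a - b + c = 2
  c = 1
  a + b + c = -8
Solving the system yields a = -4, b = -5, c = 1.
So p(x) = -4x^2 - 5x + 1.
Then p(2) = -25.

-25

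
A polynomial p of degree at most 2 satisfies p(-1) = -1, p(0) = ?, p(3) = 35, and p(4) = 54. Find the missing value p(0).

The 3 known points determine the degree-2 polynomial uniquely.
Write p(s) = as^2 + bs + c. Substituting each data point gives a linear system:
  a - b + c = -1
  9a + 3b + c = 35
  16a + 4b + c = 54
Solving the system yields a = 2, b = 5, c = 2.
So p(s) = 2s² + 5s + 2.
Then p(0) = 2.

2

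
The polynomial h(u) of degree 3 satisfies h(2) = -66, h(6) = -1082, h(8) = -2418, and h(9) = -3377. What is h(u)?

Write h(u) = au^3 + bu^2 + cu + d. Substituting each data point gives a linear system:
  8a + 4b + 2c + d = -66
  216a + 36b + 6c + d = -1082
  512a + 64b + 8c + d = -2418
  729a + 81b + 9c + d = -3377
Solving the system yields a = -4, b = -5, c = -6, d = -2.
So h(u) = -4u^3 - 5u^2 - 6u - 2.
Check: h(8) = -2418. ✓

h(u) = -4u^3 - 5u^2 - 6u - 2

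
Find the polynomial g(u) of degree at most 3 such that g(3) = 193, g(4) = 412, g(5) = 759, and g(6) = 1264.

g(u) = 5u^3 + 4u^2 + 6u + 4

Using the Lagrange interpolation formula with nodes 3, 4, 5, 6:
  L_0(u) = (u - 4)(u - 5)(u - 6) / -6
  L_1(u) = (u - 3)(u - 5)(u - 6) / 2
  L_2(u) = (u - 3)(u - 4)(u - 6) / -2
  L_3(u) = (u - 3)(u - 4)(u - 5) / 6
Then g(u) = 193·L_0(u) + 412·L_1(u) + 759·L_2(u) + 1264·L_3(u).
Expanding and collecting terms gives g(u) = 5u^3 + 4u^2 + 6u + 4.
Check: g(5) = 759. ✓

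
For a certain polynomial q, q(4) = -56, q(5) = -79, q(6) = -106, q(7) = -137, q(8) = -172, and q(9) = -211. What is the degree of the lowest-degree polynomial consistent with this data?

2

Forward differences of the values at x = 4, 5, 6, 7, 8, 9:
  q  : -56  -79  -106  -137  -172  -211
  Δ  : -23  -27  -31  -35  -39
  Δ^2: -4  -4  -4  -4
  Δ^3: 0  0  0
  Δ^4: 0  0
  Δ^5: 0
The second differences are constant (-4) and nonzero, while all higher differences vanish, so the minimal degree is 2.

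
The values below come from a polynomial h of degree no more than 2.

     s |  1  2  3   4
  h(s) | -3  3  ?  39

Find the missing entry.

17

The 3 known points determine the degree-2 polynomial uniquely.
Write h(s) = as^2 + bs + c. Substituting each data point gives a linear system:
  a + b + c = -3
  4a + 2b + c = 3
  16a + 4b + c = 39
Solving the system yields a = 4, b = -6, c = -1.
So h(s) = 4s^2 - 6s - 1.
Then h(3) = 17.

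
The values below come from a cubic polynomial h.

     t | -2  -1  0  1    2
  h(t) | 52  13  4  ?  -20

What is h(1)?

The 4 known points determine the degree-3 polynomial uniquely.
Write h(t) = at^3 + bt^2 + ct + d. Substituting each data point gives a linear system:
  -8a + 4b - 2c + d = 52
  -a + b - c + d = 13
  d = 4
  8a + 4b + 2c + d = -20
Solving the system yields a = -4, b = 3, c = -2, d = 4.
So h(t) = -4t^3 + 3t^2 - 2t + 4.
Then h(1) = 1.

1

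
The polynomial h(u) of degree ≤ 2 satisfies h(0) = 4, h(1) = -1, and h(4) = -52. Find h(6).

Using the Lagrange interpolation formula with nodes 0, 1, 4:
  L_0(u) = (u - 1)(u - 4) / 4
  L_1(u) = u(u - 4) / -3
  L_2(u) = u(u - 1) / 12
Then h(u) = 4·L_0(u) - 1·L_1(u) - 52·L_2(u).
Expanding and collecting terms gives h(u) = -3u² - 2u + 4.
Evaluating at u = 6: h(6) = -116.

-116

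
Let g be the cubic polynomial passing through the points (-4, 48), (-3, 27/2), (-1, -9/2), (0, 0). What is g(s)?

g(s) = -s^3 + (1/2)s^2 + 6s

Write g(s) = as^3 + bs^2 + cs + d. Substituting each data point gives a linear system:
  -64a + 16b - 4c + d = 48
  -27a + 9b - 3c + d = 27/2
  -a + b - c + d = -9/2
  d = 0
Solving the system yields a = -1, b = 1/2, c = 6, d = 0.
So g(s) = -s^3 + (1/2)s^2 + 6s.
Check: g(-1) = -9/2. ✓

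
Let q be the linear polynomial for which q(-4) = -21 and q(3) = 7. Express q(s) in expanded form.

q(s) = 4s - 5

Write q(s) = as + b. Substituting each data point gives a linear system:
  -4a + b = -21
  3a + b = 7
Solving the system yields a = 4, b = -5.
So q(s) = 4s - 5.
Check: q(3) = 7. ✓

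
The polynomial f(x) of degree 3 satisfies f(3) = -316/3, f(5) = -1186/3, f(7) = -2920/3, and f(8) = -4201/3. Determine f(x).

f(x) = -2x^3 - 6x^2 + x - 1/3

Write f(x) = ax^3 + bx^2 + cx + d. Substituting each data point gives a linear system:
  27a + 9b + 3c + d = -316/3
  125a + 25b + 5c + d = -1186/3
  343a + 49b + 7c + d = -2920/3
  512a + 64b + 8c + d = -4201/3
Solving the system yields a = -2, b = -6, c = 1, d = -1/3.
So f(x) = -2x³ - 6x² + x - 1/3.
Check: f(8) = -4201/3. ✓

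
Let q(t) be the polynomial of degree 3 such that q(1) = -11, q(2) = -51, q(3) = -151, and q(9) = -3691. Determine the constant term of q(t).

Write q(t) = at^3 + bt^2 + ct + d. Substituting each data point gives a linear system:
  a + b + c + d = -11
  8a + 4b + 2c + d = -51
  27a + 9b + 3c + d = -151
  729a + 81b + 9c + d = -3691
Solving the system yields a = -5, b = 0, c = -5, d = -1.
So q(t) = -5t^3 - 5t - 1.
The constant term is -1.

-1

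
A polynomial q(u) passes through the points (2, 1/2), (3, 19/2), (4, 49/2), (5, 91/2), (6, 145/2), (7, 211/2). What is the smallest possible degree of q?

2

Forward differences of the values at u = 2, 3, 4, 5, 6, 7:
  q  : 1/2  19/2  49/2  91/2  145/2  211/2
  Δ  : 9  15  21  27  33
  Δ^2: 6  6  6  6
  Δ^3: 0  0  0
  Δ^4: 0  0
  Δ^5: 0
The second differences are constant (6) and nonzero, while all higher differences vanish, so the minimal degree is 2.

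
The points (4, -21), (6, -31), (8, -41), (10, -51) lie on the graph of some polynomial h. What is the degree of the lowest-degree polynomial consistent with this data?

Forward differences of the values at x = 4, 6, 8, 10:
  h  : -21  -31  -41  -51
  Δ  : -10  -10  -10
  Δ^2: 0  0
  Δ^3: 0
The first differences are constant (-10) and nonzero, while all higher differences vanish, so the minimal degree is 1.

1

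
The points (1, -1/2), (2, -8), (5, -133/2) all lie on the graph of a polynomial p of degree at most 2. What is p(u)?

Using the Lagrange interpolation formula with nodes 1, 2, 5:
  L_0(u) = (u - 2)(u - 5) / 4
  L_1(u) = (u - 1)(u - 5) / -3
  L_2(u) = (u - 1)(u - 2) / 12
Then p(u) = -1/2·L_0(u) - 8·L_1(u) - 133/2·L_2(u).
Expanding and collecting terms gives p(u) = -3u² + (3/2)u + 1.
Check: p(2) = -8. ✓

p(u) = -3u^2 + (3/2)u + 1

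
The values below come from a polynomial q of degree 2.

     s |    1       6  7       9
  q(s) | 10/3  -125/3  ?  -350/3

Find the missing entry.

-188/3

The 3 known points determine the degree-2 polynomial uniquely.
Write q(s) = as^2 + bs + c. Substituting each data point gives a linear system:
  a + b + c = 10/3
  36a + 6b + c = -125/3
  81a + 9b + c = -350/3
Solving the system yields a = -2, b = 5, c = 1/3.
So q(s) = -2s^2 + 5s + 1/3.
Then q(7) = -188/3.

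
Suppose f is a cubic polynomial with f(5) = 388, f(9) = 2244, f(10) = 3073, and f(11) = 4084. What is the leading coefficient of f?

3

Write f(t) = at^3 + bt^2 + ct + d. Substituting each data point gives a linear system:
  125a + 25b + 5c + d = 388
  729a + 81b + 9c + d = 2244
  1000a + 100b + 10c + d = 3073
  1331a + 121b + 11c + d = 4084
Solving the system yields a = 3, b = 1, c = -3, d = 3.
So f(t) = 3t^3 + t^2 - 3t + 3.
The leading coefficient is 3.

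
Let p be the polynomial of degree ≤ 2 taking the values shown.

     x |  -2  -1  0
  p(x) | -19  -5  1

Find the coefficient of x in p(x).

2

Write p(x) = ax^2 + bx + c. Substituting each data point gives a linear system:
  4a - 2b + c = -19
  a - b + c = -5
  c = 1
Solving the system yields a = -4, b = 2, c = 1.
So p(x) = -4x^2 + 2x + 1.
The coefficient of x is 2.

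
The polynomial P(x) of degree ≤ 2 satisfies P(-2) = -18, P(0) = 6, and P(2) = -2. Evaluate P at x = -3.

Forward differences of the values at x = -2, 0, 2:
  P  : -18  6  -2
  Δ  : 24  -8
  Δ^2: -32
The second differences are constant, confirming degree 2.
Interpolating (Newton forward form) and evaluating at x = -3 gives P(-3) = -42.

-42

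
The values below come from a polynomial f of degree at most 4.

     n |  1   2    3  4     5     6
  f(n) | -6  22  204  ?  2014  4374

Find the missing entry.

The 5 known points determine the degree-4 polynomial uniquely.
Write f(n) = an^4 + bn^3 + cn^2 + dn + e. Substituting each data point gives a linear system:
  a + b + c + d + e = -6
  16a + 8b + 4c + 2d + e = 22
  81a + 27b + 9c + 3d + e = 204
  625a + 125b + 25c + 5d + e = 2014
  1296a + 216b + 36c + 6d + e = 4374
Solving the system yields a = 4, b = -3, c = -5, d = 4, e = -6.
So f(n) = 4n^4 - 3n^3 - 5n^2 + 4n - 6.
Then f(4) = 762.

762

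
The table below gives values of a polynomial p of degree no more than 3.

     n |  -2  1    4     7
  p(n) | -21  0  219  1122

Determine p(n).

p(n) = 3n^3 + 2n^2 - 5

Write p(n) = an^3 + bn^2 + cn + d. Substituting each data point gives a linear system:
  -8a + 4b - 2c + d = -21
  a + b + c + d = 0
  64a + 16b + 4c + d = 219
  343a + 49b + 7c + d = 1122
Solving the system yields a = 3, b = 2, c = 0, d = -5.
So p(n) = 3n^3 + 2n^2 - 5.
Check: p(7) = 1122. ✓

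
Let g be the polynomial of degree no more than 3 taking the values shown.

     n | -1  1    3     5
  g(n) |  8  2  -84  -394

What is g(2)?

Forward differences of the values at n = -1, 1, 3, 5:
  g  : 8  2  -84  -394
  Δ  : -6  -86  -310
  Δ^2: -80  -224
  Δ^3: -144
The third differences are constant, confirming degree 3.
Interpolating (Newton forward form) and evaluating at n = 2 gives g(2) = -22.

-22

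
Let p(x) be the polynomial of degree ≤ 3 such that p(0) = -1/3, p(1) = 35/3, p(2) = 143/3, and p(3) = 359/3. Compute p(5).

1259/3

Forward differences of the values at x = 0, 1, 2, 3:
  p  : -1/3  35/3  143/3  359/3
  Δ  : 12  36  72
  Δ^2: 24  36
  Δ^3: 12
The third differences are constant, confirming degree 3.
Interpolating (Newton forward form) and evaluating at x = 5 gives p(5) = 1259/3.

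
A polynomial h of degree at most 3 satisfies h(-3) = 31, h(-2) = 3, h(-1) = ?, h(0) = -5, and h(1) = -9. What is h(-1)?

On equispaced nodes a degree-3 polynomial has vanishing fourth forward difference, so
  h(-3) - 4·h(-2) + 6·h(-1) - 4·h(0) + h(1) = 0.
Substituting the known values and solving for h(-1):
  6·h(-1) = -30
  h(-1) = -5.

-5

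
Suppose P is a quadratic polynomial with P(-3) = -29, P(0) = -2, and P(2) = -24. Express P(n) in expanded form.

Write P(n) = an^2 + bn + c. Substituting each data point gives a linear system:
  9a - 3b + c = -29
  c = -2
  4a + 2b + c = -24
Solving the system yields a = -4, b = -3, c = -2.
So P(n) = -4n² - 3n - 2.
Check: P(2) = -24. ✓

P(n) = -4n^2 - 3n - 2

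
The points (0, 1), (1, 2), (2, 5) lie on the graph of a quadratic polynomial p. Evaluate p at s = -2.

Write p(s) = as^2 + bs + c. Substituting each data point gives a linear system:
  c = 1
  a + b + c = 2
  4a + 2b + c = 5
Solving the system yields a = 1, b = 0, c = 1.
So p(s) = s^2 + 1.
Then p(-2) = 5.

5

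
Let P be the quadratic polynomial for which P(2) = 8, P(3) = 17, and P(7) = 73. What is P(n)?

Write P(n) = an^2 + bn + c. Substituting each data point gives a linear system:
  4a + 2b + c = 8
  9a + 3b + c = 17
  49a + 7b + c = 73
Solving the system yields a = 1, b = 4, c = -4.
So P(n) = n² + 4n - 4.
Check: P(3) = 17. ✓

P(n) = n^2 + 4n - 4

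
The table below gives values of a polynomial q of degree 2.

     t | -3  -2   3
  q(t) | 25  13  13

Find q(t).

q(t) = 2t^2 - 2t + 1

Using the Lagrange interpolation formula with nodes -3, -2, 3:
  L_0(t) = (t + 2)(t - 3) / 6
  L_1(t) = (t + 3)(t - 3) / -5
  L_2(t) = (t + 3)(t + 2) / 30
Then q(t) = 25·L_0(t) + 13·L_1(t) + 13·L_2(t).
Expanding and collecting terms gives q(t) = 2t^2 - 2t + 1.
Check: q(3) = 13. ✓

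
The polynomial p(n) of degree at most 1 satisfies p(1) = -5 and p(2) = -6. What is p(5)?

-9

Using the Lagrange interpolation formula with nodes 1, 2:
  L_0(n) = (n - 2) / -1
  L_1(n) = (n - 1) / 1
Then p(n) = -5·L_0(n) - 6·L_1(n).
Expanding and collecting terms gives p(n) = -n - 4.
Evaluating at n = 5: p(5) = -9.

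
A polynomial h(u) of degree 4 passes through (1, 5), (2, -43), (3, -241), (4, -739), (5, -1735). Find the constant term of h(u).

Write h(u) = au^4 + bu^3 + cu^2 + du + e. Substituting each data point gives a linear system:
  a + b + c + d + e = 5
  16a + 8b + 4c + 2d + e = -43
  81a + 27b + 9c + 3d + e = -241
  256a + 64b + 16c + 4d + e = -739
  625a + 125b + 25c + 5d + e = -1735
Solving the system yields a = -2, b = -5, c = 5, d = 2, e = 5.
So h(u) = -2u^4 - 5u^3 + 5u^2 + 2u + 5.
The constant term is 5.

5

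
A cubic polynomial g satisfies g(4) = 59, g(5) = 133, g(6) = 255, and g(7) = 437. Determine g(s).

g(s) = 2s^3 - 6s^2 + 6s + 3

Write g(s) = as^3 + bs^2 + cs + d. Substituting each data point gives a linear system:
  64a + 16b + 4c + d = 59
  125a + 25b + 5c + d = 133
  216a + 36b + 6c + d = 255
  343a + 49b + 7c + d = 437
Solving the system yields a = 2, b = -6, c = 6, d = 3.
So g(s) = 2s³ - 6s² + 6s + 3.
Check: g(4) = 59. ✓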